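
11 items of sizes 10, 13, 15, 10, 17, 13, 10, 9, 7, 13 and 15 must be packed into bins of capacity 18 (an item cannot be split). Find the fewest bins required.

10

Total = 17 + 15 + 15 + 13 + 13 + 13 + 10 + 10 + 10 + 9 + 7 = 132.
Lower bound: ⌈132/18⌉ = 8 bins.
Also, 9 items each exceed 9, and no two of those can share a bin, so at least 9 bins are needed.
A packing using 10 bins:
  bin 1: 17 = 17
  bin 2: 15 = 15
  bin 3: 15 = 15
  bin 4: 13 = 13
  bin 5: 13 = 13
  bin 6: 13 = 13
  bin 7: 10 + 7 = 17
  bin 8: 10 = 10
  bin 9: 10 = 10
  bin 10: 9 = 9
No arrangement into 9 bins stays within capacity, so 10 is optimal.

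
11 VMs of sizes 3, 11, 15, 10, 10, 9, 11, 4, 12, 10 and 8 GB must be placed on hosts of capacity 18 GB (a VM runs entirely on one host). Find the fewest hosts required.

Total = 15 + 12 + 11 + 11 + 10 + 10 + 10 + 9 + 8 + 4 + 3 = 103 GB.
Lower bound: ⌈103/18⌉ = 6 hosts.
Also, 7 VMs each exceed 9 GB, and no two of those can share a host, so at least 7 hosts are needed.
A packing using 8 hosts:
  host 1: 15 + 3 = 18
  host 2: 12 + 4 = 16
  host 3: 11 = 11
  host 4: 11 = 11
  host 5: 10 + 8 = 18
  host 6: 10 = 10
  host 7: 10 = 10
  host 8: 9 = 9
No arrangement into 7 hosts stays within capacity, so 8 is optimal.

8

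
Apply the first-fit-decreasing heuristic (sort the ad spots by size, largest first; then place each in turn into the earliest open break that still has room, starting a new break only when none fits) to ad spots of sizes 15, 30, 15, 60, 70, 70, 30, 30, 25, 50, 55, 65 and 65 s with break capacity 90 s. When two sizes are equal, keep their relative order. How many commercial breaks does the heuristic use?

Sorted descending: 70, 70, 65, 65, 60, 55, 50, 30, 30, 30, 25, 15, 15.
  70 → break 1 (new)  [load 70/90]
  70 → break 2 (new)  [load 70/90]
  65 → break 3 (new)  [load 65/90]
  65 → break 4 (new)  [load 65/90]
  60 → break 5 (new)  [load 60/90]
  55 → break 6 (new)  [load 55/90]
  50 → break 7 (new)  [load 50/90]
  30 → break 5  [load 90/90]
  30 → break 6  [load 85/90]
  30 → break 7  [load 80/90]
  25 → break 3  [load 90/90]
  15 → break 1  [load 85/90]
  15 → break 2  [load 85/90]
7 commercial breaks opened.

7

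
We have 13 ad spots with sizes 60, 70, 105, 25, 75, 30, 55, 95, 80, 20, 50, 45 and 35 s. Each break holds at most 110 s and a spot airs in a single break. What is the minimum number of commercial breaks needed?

8

Total = 105 + 95 + 80 + 75 + 70 + 60 + 55 + 50 + 45 + 35 + 30 + 25 + 20 = 745 s.
Lower bound: ⌈745/110⌉ = 7 commercial breaks.
A packing using 8 commercial breaks:
  break 1: 105 = 105
  break 2: 95 = 95
  break 3: 80 + 30 = 110
  break 4: 75 + 35 = 110
  break 5: 70 + 25 = 95
  break 6: 60 + 50 = 110
  break 7: 55 + 45 = 100
  break 8: 20 = 20
No arrangement into 7 commercial breaks stays within capacity, so 8 is optimal.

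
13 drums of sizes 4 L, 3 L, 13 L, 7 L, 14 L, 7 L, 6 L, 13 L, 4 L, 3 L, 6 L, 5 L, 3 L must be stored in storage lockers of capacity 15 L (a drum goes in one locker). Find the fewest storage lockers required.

7

Total = 14 + 13 + 13 + 7 + 7 + 6 + 6 + 5 + 4 + 4 + 3 + 3 + 3 = 88 L.
Lower bound: ⌈88/15⌉ = 6 storage lockers.
A packing using 7 storage lockers:
  locker 1: 14 = 14
  locker 2: 13 = 13
  locker 3: 13 = 13
  locker 4: 7 + 7 = 14
  locker 5: 6 + 6 + 3 = 15
  locker 6: 5 + 4 + 4 = 13
  locker 7: 3 + 3 = 6
No arrangement into 6 storage lockers stays within capacity, so 7 is optimal.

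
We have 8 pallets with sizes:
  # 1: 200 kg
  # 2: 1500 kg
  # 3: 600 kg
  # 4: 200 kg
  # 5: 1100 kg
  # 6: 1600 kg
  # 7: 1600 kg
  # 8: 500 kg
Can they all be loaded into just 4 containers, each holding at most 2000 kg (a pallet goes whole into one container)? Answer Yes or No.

A valid assignment using 4 containers:
  container 1: 1600 + 200 + 200 = 2000
  container 2: 1600 = 1600
  container 3: 1500 + 500 = 2000
  container 4: 1100 + 600 = 1700
Every load is within 2000 kg, so 4 containers suffice.

Yes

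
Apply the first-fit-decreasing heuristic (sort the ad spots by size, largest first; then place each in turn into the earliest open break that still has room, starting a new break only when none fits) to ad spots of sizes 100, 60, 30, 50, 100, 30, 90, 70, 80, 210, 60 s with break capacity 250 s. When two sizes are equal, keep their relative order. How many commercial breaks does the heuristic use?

Sorted descending: 210, 100, 100, 90, 80, 70, 60, 60, 50, 30, 30.
  210 → break 1 (new)  [load 210/250]
  100 → break 2 (new)  [load 100/250]
  100 → break 2  [load 200/250]
  90 → break 3 (new)  [load 90/250]
  80 → break 3  [load 170/250]
  70 → break 3  [load 240/250]
  60 → break 4 (new)  [load 60/250]
  60 → break 4  [load 120/250]
  50 → break 2  [load 250/250]
  30 → break 1  [load 240/250]
  30 → break 4  [load 150/250]
4 commercial breaks opened.

4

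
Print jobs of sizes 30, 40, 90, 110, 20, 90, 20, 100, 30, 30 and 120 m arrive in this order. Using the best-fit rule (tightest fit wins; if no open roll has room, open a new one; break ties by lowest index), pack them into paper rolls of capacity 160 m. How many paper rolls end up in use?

5

  30 → roll 1 (new)  [load 30/160]
  40 → roll 1  [load 70/160]
  90 → roll 1  [load 160/160]
  110 → roll 2 (new)  [load 110/160]
  20 → roll 2  [load 130/160]
  90 → roll 3 (new)  [load 90/160]
  20 → roll 2  [load 150/160]
  100 → roll 4 (new)  [load 100/160]
  30 → roll 4  [load 130/160]
  30 → roll 4  [load 160/160]
  120 → roll 5 (new)  [load 120/160]
5 paper rolls opened.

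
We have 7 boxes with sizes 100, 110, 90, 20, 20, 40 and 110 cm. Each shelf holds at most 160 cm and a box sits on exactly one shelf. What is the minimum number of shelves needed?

4

Total = 110 + 110 + 100 + 90 + 40 + 20 + 20 = 490 cm.
Lower bound: ⌈490/160⌉ = 4 shelves.
A packing using 4 shelves:
  shelf 1: 110 + 40 = 150
  shelf 2: 110 + 20 + 20 = 150
  shelf 3: 100 = 100
  shelf 4: 90 = 90
This matches the lower bound, so 4 is optimal.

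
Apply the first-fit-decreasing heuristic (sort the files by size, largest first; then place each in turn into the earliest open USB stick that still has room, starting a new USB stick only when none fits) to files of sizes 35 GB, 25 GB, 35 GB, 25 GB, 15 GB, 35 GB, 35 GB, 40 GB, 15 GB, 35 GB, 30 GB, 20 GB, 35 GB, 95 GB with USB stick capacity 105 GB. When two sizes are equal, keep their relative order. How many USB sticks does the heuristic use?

Sorted descending: 95, 40, 35, 35, 35, 35, 35, 35, 30, 25, 25, 20, 15, 15.
  95 → USB stick 1 (new)  [load 95/105]
  40 → USB stick 2 (new)  [load 40/105]
  35 → USB stick 2  [load 75/105]
  35 → USB stick 3 (new)  [load 35/105]
  35 → USB stick 3  [load 70/105]
  35 → USB stick 3  [load 105/105]
  35 → USB stick 4 (new)  [load 35/105]
  35 → USB stick 4  [load 70/105]
  30 → USB stick 2  [load 105/105]
  25 → USB stick 4  [load 95/105]
  25 → USB stick 5 (new)  [load 25/105]
  20 → USB stick 5  [load 45/105]
  15 → USB stick 5  [load 60/105]
  15 → USB stick 5  [load 75/105]
5 USB sticks opened.

5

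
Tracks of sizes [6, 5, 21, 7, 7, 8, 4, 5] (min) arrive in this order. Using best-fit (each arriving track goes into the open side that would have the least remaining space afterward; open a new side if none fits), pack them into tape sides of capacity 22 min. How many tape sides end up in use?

3

  6 → side 1 (new)  [load 6/22]
  5 → side 1  [load 11/22]
  21 → side 2 (new)  [load 21/22]
  7 → side 1  [load 18/22]
  7 → side 3 (new)  [load 7/22]
  8 → side 3  [load 15/22]
  4 → side 1  [load 22/22]
  5 → side 3  [load 20/22]
3 tape sides opened.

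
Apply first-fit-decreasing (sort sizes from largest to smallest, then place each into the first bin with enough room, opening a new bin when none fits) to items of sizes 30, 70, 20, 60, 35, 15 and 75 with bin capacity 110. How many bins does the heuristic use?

3

Sorted descending: 75, 70, 60, 35, 30, 20, 15.
  75 → bin 1 (new)  [load 75/110]
  70 → bin 2 (new)  [load 70/110]
  60 → bin 3 (new)  [load 60/110]
  35 → bin 1  [load 110/110]
  30 → bin 2  [load 100/110]
  20 → bin 3  [load 80/110]
  15 → bin 3  [load 95/110]
3 bins opened.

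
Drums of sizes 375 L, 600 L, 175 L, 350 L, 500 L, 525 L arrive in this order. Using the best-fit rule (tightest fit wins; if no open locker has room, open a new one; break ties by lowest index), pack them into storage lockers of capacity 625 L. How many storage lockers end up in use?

5

  375 → locker 1 (new)  [load 375/625]
  600 → locker 2 (new)  [load 600/625]
  175 → locker 1  [load 550/625]
  350 → locker 3 (new)  [load 350/625]
  500 → locker 4 (new)  [load 500/625]
  525 → locker 5 (new)  [load 525/625]
5 storage lockers opened.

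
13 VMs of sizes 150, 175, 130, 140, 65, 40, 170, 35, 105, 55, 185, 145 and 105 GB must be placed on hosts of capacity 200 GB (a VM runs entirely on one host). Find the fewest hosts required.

Total = 185 + 175 + 170 + 150 + 145 + 140 + 130 + 105 + 105 + 65 + 55 + 40 + 35 = 1500 GB.
Lower bound: ⌈1500/200⌉ = 8 hosts.
Also, 9 VMs each exceed 100 GB, and no two of those can share a host, so at least 9 hosts are needed.
A packing using 9 hosts:
  host 1: 185 = 185
  host 2: 175 = 175
  host 3: 170 = 170
  host 4: 150 + 40 = 190
  host 5: 145 + 55 = 200
  host 6: 140 + 35 = 175
  host 7: 130 + 65 = 195
  host 8: 105 = 105
  host 9: 105 = 105
This matches the lower bound, so 9 is optimal.

9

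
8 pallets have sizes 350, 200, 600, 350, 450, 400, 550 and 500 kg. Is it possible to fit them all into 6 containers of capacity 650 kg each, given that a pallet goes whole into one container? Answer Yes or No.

No

Total = 3400 kg; ⌈3400/650⌉ = 6.
7 pallets each exceed half the capacity and cannot share a container, forcing at least 7 containers.
At least 7 containers are required, but only 6 are allowed.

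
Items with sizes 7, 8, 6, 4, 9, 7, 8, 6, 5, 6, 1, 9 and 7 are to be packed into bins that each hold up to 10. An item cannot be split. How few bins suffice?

11

Total = 9 + 9 + 8 + 8 + 7 + 7 + 7 + 6 + 6 + 6 + 5 + 4 + 1 = 83.
Lower bound: ⌈83/10⌉ = 9 bins.
Also, 10 items each exceed 5, and no two of those can share a bin, so at least 10 bins are needed.
A packing using 11 bins:
  bin 1: 9 + 1 = 10
  bin 2: 9 = 9
  bin 3: 8 = 8
  bin 4: 8 = 8
  bin 5: 7 = 7
  bin 6: 7 = 7
  bin 7: 7 = 7
  bin 8: 6 + 4 = 10
  bin 9: 6 = 6
  bin 10: 6 = 6
  bin 11: 5 = 5
No arrangement into 10 bins stays within capacity, so 11 is optimal.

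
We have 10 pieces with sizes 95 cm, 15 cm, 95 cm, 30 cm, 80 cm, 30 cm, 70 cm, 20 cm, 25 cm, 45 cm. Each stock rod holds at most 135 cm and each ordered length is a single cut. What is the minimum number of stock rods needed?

4

Total = 95 + 95 + 80 + 70 + 45 + 30 + 30 + 25 + 20 + 15 = 505 cm.
Lower bound: ⌈505/135⌉ = 4 stock rods.
A packing using 4 stock rods:
  stock rod 1: 95 + 30 = 125
  stock rod 2: 95 + 30 = 125
  stock rod 3: 80 + 45 = 125
  stock rod 4: 70 + 25 + 20 + 15 = 130
This matches the lower bound, so 4 is optimal.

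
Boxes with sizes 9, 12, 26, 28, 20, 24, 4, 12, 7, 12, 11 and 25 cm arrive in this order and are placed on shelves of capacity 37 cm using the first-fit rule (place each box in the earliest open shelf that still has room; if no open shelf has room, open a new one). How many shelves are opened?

  9 → shelf 1 (new)  [load 9/37]
  12 → shelf 1  [load 21/37]
  26 → shelf 2 (new)  [load 26/37]
  28 → shelf 3 (new)  [load 28/37]
  20 → shelf 4 (new)  [load 20/37]
  24 → shelf 5 (new)  [load 24/37]
  4 → shelf 1  [load 25/37]
  12 → shelf 1  [load 37/37]
  7 → shelf 2  [load 33/37]
  12 → shelf 4  [load 32/37]
  11 → shelf 5  [load 35/37]
  25 → shelf 6 (new)  [load 25/37]
6 shelves opened.

6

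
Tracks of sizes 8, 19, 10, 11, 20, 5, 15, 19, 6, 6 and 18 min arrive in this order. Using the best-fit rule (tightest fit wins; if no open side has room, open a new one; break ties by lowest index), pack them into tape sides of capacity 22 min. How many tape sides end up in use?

7

  8 → side 1 (new)  [load 8/22]
  19 → side 2 (new)  [load 19/22]
  10 → side 1  [load 18/22]
  11 → side 3 (new)  [load 11/22]
  20 → side 4 (new)  [load 20/22]
  5 → side 3  [load 16/22]
  15 → side 5 (new)  [load 15/22]
  19 → side 6 (new)  [load 19/22]
  6 → side 3  [load 22/22]
  6 → side 5  [load 21/22]
  18 → side 7 (new)  [load 18/22]
7 tape sides opened.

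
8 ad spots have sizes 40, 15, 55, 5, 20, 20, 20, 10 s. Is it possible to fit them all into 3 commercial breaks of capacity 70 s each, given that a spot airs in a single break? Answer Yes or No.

Yes

A valid assignment using 3 commercial breaks:
  break 1: 55 + 15 = 70
  break 2: 40 + 20 + 10 = 70
  break 3: 20 + 20 + 5 = 45
Every load is within 70 s, so 3 commercial breaks suffice.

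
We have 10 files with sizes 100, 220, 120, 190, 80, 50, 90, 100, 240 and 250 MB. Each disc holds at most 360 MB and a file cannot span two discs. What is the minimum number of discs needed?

Total = 250 + 240 + 220 + 190 + 120 + 100 + 100 + 90 + 80 + 50 = 1440 MB.
Lower bound: ⌈1440/360⌉ = 4 discs.
A packing using 5 discs:
  disc 1: 250 + 100 = 350
  disc 2: 240 + 120 = 360
  disc 3: 220 + 100 = 320
  disc 4: 190 + 90 + 80 = 360
  disc 5: 50 = 50
No arrangement into 4 discs stays within capacity, so 5 is optimal.

5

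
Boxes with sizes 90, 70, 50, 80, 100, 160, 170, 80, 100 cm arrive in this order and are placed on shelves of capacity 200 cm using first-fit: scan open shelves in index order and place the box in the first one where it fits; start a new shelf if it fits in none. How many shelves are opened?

6

  90 → shelf 1 (new)  [load 90/200]
  70 → shelf 1  [load 160/200]
  50 → shelf 2 (new)  [load 50/200]
  80 → shelf 2  [load 130/200]
  100 → shelf 3 (new)  [load 100/200]
  160 → shelf 4 (new)  [load 160/200]
  170 → shelf 5 (new)  [load 170/200]
  80 → shelf 3  [load 180/200]
  100 → shelf 6 (new)  [load 100/200]
6 shelves opened.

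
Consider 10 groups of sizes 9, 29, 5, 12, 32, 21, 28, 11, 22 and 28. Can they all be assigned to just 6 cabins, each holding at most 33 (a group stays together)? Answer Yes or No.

Total = 197; ⌈197/33⌉ = 6.
The bound of 6 does not rule out 6, but exhaustive search shows no assignment into 6 cabins of capacity 33 exists — the minimum is 7.

No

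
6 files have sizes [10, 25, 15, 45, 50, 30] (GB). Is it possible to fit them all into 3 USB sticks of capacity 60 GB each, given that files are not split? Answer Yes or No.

A valid assignment using 3 USB sticks:
  USB stick 1: 50 + 10 = 60
  USB stick 2: 45 + 15 = 60
  USB stick 3: 30 + 25 = 55
Every load is within 60 GB, so 3 USB sticks suffice.

Yes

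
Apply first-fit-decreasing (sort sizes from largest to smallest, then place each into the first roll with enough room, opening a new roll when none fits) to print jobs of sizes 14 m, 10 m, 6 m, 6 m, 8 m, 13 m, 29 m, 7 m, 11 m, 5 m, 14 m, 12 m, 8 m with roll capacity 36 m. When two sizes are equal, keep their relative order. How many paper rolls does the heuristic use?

Sorted descending: 29, 14, 14, 13, 12, 11, 10, 8, 8, 7, 6, 6, 5.
  29 → roll 1 (new)  [load 29/36]
  14 → roll 2 (new)  [load 14/36]
  14 → roll 2  [load 28/36]
  13 → roll 3 (new)  [load 13/36]
  12 → roll 3  [load 25/36]
  11 → roll 3  [load 36/36]
  10 → roll 4 (new)  [load 10/36]
  8 → roll 2  [load 36/36]
  8 → roll 4  [load 18/36]
  7 → roll 1  [load 36/36]
  6 → roll 4  [load 24/36]
  6 → roll 4  [load 30/36]
  5 → roll 4  [load 35/36]
4 paper rolls opened.

4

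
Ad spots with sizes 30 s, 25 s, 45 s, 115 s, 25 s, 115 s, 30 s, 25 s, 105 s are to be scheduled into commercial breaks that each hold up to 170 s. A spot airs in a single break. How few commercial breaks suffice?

Total = 115 + 115 + 105 + 45 + 30 + 30 + 25 + 25 + 25 = 515 s.
Lower bound: ⌈515/170⌉ = 4 commercial breaks.
A packing using 4 commercial breaks:
  break 1: 115 + 45 = 160
  break 2: 115 + 30 + 25 = 170
  break 3: 105 + 30 + 25 = 160
  break 4: 25 = 25
This matches the lower bound, so 4 is optimal.

4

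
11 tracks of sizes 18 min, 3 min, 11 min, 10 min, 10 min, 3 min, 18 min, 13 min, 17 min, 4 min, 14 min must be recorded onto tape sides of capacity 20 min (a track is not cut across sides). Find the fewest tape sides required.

Total = 18 + 18 + 17 + 14 + 13 + 11 + 10 + 10 + 4 + 3 + 3 = 121 min.
Lower bound: ⌈121/20⌉ = 7 tape sides.
A packing using 7 tape sides:
  side 1: 18 = 18
  side 2: 18 = 18
  side 3: 17 + 3 = 20
  side 4: 14 + 4 = 18
  side 5: 13 + 3 = 16
  side 6: 11 = 11
  side 7: 10 + 10 = 20
This matches the lower bound, so 7 is optimal.

7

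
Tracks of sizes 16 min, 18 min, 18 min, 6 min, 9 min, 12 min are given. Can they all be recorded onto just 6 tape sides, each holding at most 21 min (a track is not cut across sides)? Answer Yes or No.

Yes

A valid assignment using 5 tape sides:
  side 1: 18 = 18
  side 2: 18 = 18
  side 3: 16 = 16
  side 4: 12 + 9 = 21
  side 5: 6 = 6
That uses only 5 ≤ 6, so 6 tape sides are enough.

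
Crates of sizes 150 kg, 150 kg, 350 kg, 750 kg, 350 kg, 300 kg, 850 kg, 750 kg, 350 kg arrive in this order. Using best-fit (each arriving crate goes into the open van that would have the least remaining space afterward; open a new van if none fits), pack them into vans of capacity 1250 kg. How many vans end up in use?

4

  150 → van 1 (new)  [load 150/1250]
  150 → van 1  [load 300/1250]
  350 → van 1  [load 650/1250]
  750 → van 2 (new)  [load 750/1250]
  350 → van 2  [load 1100/1250]
  300 → van 1  [load 950/1250]
  850 → van 3 (new)  [load 850/1250]
  750 → van 4 (new)  [load 750/1250]
  350 → van 3  [load 1200/1250]
4 vans opened.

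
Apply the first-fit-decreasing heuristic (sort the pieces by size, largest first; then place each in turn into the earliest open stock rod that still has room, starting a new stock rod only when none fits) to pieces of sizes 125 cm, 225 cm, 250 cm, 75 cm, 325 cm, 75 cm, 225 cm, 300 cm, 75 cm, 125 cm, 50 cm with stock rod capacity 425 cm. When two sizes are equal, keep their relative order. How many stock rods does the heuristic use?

Sorted descending: 325, 300, 250, 225, 225, 125, 125, 75, 75, 75, 50.
  325 → stock rod 1 (new)  [load 325/425]
  300 → stock rod 2 (new)  [load 300/425]
  250 → stock rod 3 (new)  [load 250/425]
  225 → stock rod 4 (new)  [load 225/425]
  225 → stock rod 5 (new)  [load 225/425]
  125 → stock rod 2  [load 425/425]
  125 → stock rod 3  [load 375/425]
  75 → stock rod 1  [load 400/425]
  75 → stock rod 4  [load 300/425]
  75 → stock rod 4  [load 375/425]
  50 → stock rod 3  [load 425/425]
5 stock rods opened.

5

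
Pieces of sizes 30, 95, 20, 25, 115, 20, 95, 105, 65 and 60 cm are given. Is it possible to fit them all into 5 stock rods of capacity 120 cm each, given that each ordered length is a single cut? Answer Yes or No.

Total = 630 cm; ⌈630/120⌉ = 6.
At least 6 stock rods are required, but only 5 are allowed.

No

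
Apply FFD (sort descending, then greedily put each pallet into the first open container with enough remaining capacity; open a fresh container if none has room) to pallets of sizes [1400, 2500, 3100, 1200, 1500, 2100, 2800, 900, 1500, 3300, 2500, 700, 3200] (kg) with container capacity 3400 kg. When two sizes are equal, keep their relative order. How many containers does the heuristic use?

9

Sorted descending: 3300, 3200, 3100, 2800, 2500, 2500, 2100, 1500, 1500, 1400, 1200, 900, 700.
  3300 → container 1 (new)  [load 3300/3400]
  3200 → container 2 (new)  [load 3200/3400]
  3100 → container 3 (new)  [load 3100/3400]
  2800 → container 4 (new)  [load 2800/3400]
  2500 → container 5 (new)  [load 2500/3400]
  2500 → container 6 (new)  [load 2500/3400]
  2100 → container 7 (new)  [load 2100/3400]
  1500 → container 8 (new)  [load 1500/3400]
  1500 → container 8  [load 3000/3400]
  1400 → container 9 (new)  [load 1400/3400]
  1200 → container 7  [load 3300/3400]
  900 → container 5  [load 3400/3400]
  700 → container 6  [load 3200/3400]
9 containers opened.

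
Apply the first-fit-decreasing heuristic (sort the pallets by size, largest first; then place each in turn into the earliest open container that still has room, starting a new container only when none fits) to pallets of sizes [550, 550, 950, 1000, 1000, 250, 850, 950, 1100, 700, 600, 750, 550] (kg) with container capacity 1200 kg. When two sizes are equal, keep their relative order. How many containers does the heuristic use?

Sorted descending: 1100, 1000, 1000, 950, 950, 850, 750, 700, 600, 550, 550, 550, 250.
  1100 → container 1 (new)  [load 1100/1200]
  1000 → container 2 (new)  [load 1000/1200]
  1000 → container 3 (new)  [load 1000/1200]
  950 → container 4 (new)  [load 950/1200]
  950 → container 5 (new)  [load 950/1200]
  850 → container 6 (new)  [load 850/1200]
  750 → container 7 (new)  [load 750/1200]
  700 → container 8 (new)  [load 700/1200]
  600 → container 9 (new)  [load 600/1200]
  550 → container 9  [load 1150/1200]
  550 → container 10 (new)  [load 550/1200]
  550 → container 10  [load 1100/1200]
  250 → container 4  [load 1200/1200]
10 containers opened.

10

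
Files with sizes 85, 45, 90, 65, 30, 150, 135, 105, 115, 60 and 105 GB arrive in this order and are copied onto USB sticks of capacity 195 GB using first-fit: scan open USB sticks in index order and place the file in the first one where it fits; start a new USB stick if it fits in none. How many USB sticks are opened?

  85 → USB stick 1 (new)  [load 85/195]
  45 → USB stick 1  [load 130/195]
  90 → USB stick 2 (new)  [load 90/195]
  65 → USB stick 1  [load 195/195]
  30 → USB stick 2  [load 120/195]
  150 → USB stick 3 (new)  [load 150/195]
  135 → USB stick 4 (new)  [load 135/195]
  105 → USB stick 5 (new)  [load 105/195]
  115 → USB stick 6 (new)  [load 115/195]
  60 → USB stick 2  [load 180/195]
  105 → USB stick 7 (new)  [load 105/195]
7 USB sticks opened.

7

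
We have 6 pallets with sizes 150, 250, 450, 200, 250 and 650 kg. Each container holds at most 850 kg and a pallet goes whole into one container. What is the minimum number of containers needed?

Total = 650 + 450 + 250 + 250 + 200 + 150 = 1950 kg.
Lower bound: ⌈1950/850⌉ = 3 containers.
A packing using 3 containers:
  container 1: 650 + 200 = 850
  container 2: 450 + 250 + 150 = 850
  container 3: 250 = 250
This matches the lower bound, so 3 is optimal.

3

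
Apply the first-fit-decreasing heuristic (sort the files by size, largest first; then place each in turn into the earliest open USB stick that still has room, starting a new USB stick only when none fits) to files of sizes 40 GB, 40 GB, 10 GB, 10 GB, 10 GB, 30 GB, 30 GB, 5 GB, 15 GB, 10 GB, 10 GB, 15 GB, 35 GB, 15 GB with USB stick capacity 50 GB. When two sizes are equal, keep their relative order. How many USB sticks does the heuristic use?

Sorted descending: 40, 40, 35, 30, 30, 15, 15, 15, 10, 10, 10, 10, 10, 5.
  40 → USB stick 1 (new)  [load 40/50]
  40 → USB stick 2 (new)  [load 40/50]
  35 → USB stick 3 (new)  [load 35/50]
  30 → USB stick 4 (new)  [load 30/50]
  30 → USB stick 5 (new)  [load 30/50]
  15 → USB stick 3  [load 50/50]
  15 → USB stick 4  [load 45/50]
  15 → USB stick 5  [load 45/50]
  10 → USB stick 1  [load 50/50]
  10 → USB stick 2  [load 50/50]
  10 → USB stick 6 (new)  [load 10/50]
  10 → USB stick 6  [load 20/50]
  10 → USB stick 6  [load 30/50]
  5 → USB stick 4  [load 50/50]
6 USB sticks opened.

6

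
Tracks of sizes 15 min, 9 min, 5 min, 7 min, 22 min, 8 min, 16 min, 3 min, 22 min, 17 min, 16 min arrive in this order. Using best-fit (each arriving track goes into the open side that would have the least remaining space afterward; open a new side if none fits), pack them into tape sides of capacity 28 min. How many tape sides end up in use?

7

  15 → side 1 (new)  [load 15/28]
  9 → side 1  [load 24/28]
  5 → side 2 (new)  [load 5/28]
  7 → side 2  [load 12/28]
  22 → side 3 (new)  [load 22/28]
  8 → side 2  [load 20/28]
  16 → side 4 (new)  [load 16/28]
  3 → side 1  [load 27/28]
  22 → side 5 (new)  [load 22/28]
  17 → side 6 (new)  [load 17/28]
  16 → side 7 (new)  [load 16/28]
7 tape sides opened.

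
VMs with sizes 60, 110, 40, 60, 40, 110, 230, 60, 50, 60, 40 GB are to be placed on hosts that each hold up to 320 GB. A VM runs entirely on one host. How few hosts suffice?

3

Total = 230 + 110 + 110 + 60 + 60 + 60 + 60 + 50 + 40 + 40 + 40 = 860 GB.
Lower bound: ⌈860/320⌉ = 3 hosts.
A packing using 3 hosts:
  host 1: 230 + 60 = 290
  host 2: 110 + 110 + 60 + 40 = 320
  host 3: 60 + 60 + 50 + 40 + 40 = 250
This matches the lower bound, so 3 is optimal.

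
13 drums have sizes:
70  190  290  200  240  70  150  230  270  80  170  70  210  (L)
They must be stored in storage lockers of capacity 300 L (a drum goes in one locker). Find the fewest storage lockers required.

Total = 290 + 270 + 240 + 230 + 210 + 200 + 190 + 170 + 150 + 80 + 70 + 70 + 70 = 2240 L.
Lower bound: ⌈2240/300⌉ = 8 storage lockers.
A packing using 9 storage lockers:
  locker 1: 290 = 290
  locker 2: 270 = 270
  locker 3: 240 = 240
  locker 4: 230 + 70 = 300
  locker 5: 210 + 80 = 290
  locker 6: 200 + 70 = 270
  locker 7: 190 + 70 = 260
  locker 8: 170 = 170
  locker 9: 150 = 150
No arrangement into 8 storage lockers stays within capacity, so 9 is optimal.

9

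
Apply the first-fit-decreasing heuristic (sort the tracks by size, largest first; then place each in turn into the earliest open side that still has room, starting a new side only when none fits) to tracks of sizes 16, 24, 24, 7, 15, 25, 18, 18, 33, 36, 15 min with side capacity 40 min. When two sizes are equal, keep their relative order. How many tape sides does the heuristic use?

Sorted descending: 36, 33, 25, 24, 24, 18, 18, 16, 15, 15, 7.
  36 → side 1 (new)  [load 36/40]
  33 → side 2 (new)  [load 33/40]
  25 → side 3 (new)  [load 25/40]
  24 → side 4 (new)  [load 24/40]
  24 → side 5 (new)  [load 24/40]
  18 → side 6 (new)  [load 18/40]
  18 → side 6  [load 36/40]
  16 → side 4  [load 40/40]
  15 → side 3  [load 40/40]
  15 → side 5  [load 39/40]
  7 → side 2  [load 40/40]
6 tape sides opened.

6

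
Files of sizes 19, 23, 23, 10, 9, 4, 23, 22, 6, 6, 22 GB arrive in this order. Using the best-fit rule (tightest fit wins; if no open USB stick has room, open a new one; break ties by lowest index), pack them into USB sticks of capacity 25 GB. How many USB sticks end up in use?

  19 → USB stick 1 (new)  [load 19/25]
  23 → USB stick 2 (new)  [load 23/25]
  23 → USB stick 3 (new)  [load 23/25]
  10 → USB stick 4 (new)  [load 10/25]
  9 → USB stick 4  [load 19/25]
  4 → USB stick 1  [load 23/25]
  23 → USB stick 5 (new)  [load 23/25]
  22 → USB stick 6 (new)  [load 22/25]
  6 → USB stick 4  [load 25/25]
  6 → USB stick 7 (new)  [load 6/25]
  22 → USB stick 8 (new)  [load 22/25]
8 USB sticks opened.

8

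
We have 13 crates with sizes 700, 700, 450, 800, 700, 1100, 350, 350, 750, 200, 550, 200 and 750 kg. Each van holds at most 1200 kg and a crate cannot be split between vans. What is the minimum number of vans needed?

8

Total = 1100 + 800 + 750 + 750 + 700 + 700 + 700 + 550 + 450 + 350 + 350 + 200 + 200 = 7600 kg.
Lower bound: ⌈7600/1200⌉ = 7 vans.
A packing using 8 vans:
  van 1: 1100 = 1100
  van 2: 800 + 350 = 1150
  van 3: 750 + 450 = 1200
  van 4: 750 + 350 = 1100
  van 5: 700 + 200 + 200 = 1100
  van 6: 700 = 700
  van 7: 700 = 700
  van 8: 550 = 550
No arrangement into 7 vans stays within capacity, so 8 is optimal.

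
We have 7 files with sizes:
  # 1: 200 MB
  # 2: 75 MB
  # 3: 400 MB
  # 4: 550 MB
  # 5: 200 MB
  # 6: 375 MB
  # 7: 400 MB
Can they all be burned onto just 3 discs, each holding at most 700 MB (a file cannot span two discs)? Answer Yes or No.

No

Total = 2200 MB; ⌈2200/700⌉ = 4.
At least 4 discs are required, but only 3 are allowed.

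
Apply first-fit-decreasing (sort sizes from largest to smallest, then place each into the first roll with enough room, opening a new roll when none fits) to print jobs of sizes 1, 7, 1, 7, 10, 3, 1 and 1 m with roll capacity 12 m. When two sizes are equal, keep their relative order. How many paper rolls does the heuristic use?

3

Sorted descending: 10, 7, 7, 3, 1, 1, 1, 1.
  10 → roll 1 (new)  [load 10/12]
  7 → roll 2 (new)  [load 7/12]
  7 → roll 3 (new)  [load 7/12]
  3 → roll 2  [load 10/12]
  1 → roll 1  [load 11/12]
  1 → roll 1  [load 12/12]
  1 → roll 2  [load 11/12]
  1 → roll 2  [load 12/12]
3 paper rolls opened.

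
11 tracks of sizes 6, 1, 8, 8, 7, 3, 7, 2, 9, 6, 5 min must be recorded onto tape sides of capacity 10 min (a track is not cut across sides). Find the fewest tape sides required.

Total = 9 + 8 + 8 + 7 + 7 + 6 + 6 + 5 + 3 + 2 + 1 = 62 min.
Lower bound: ⌈62/10⌉ = 7 tape sides.
A packing using 8 tape sides:
  side 1: 9 + 1 = 10
  side 2: 8 + 2 = 10
  side 3: 8 = 8
  side 4: 7 + 3 = 10
  side 5: 7 = 7
  side 6: 6 = 6
  side 7: 6 = 6
  side 8: 5 = 5
No arrangement into 7 tape sides stays within capacity, so 8 is optimal.

8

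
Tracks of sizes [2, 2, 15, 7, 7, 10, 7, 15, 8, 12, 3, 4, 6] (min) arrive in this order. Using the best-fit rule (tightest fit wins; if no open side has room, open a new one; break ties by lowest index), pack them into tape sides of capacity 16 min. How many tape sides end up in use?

  2 → side 1 (new)  [load 2/16]
  2 → side 1  [load 4/16]
  15 → side 2 (new)  [load 15/16]
  7 → side 1  [load 11/16]
  7 → side 3 (new)  [load 7/16]
  10 → side 4 (new)  [load 10/16]
  7 → side 3  [load 14/16]
  15 → side 5 (new)  [load 15/16]
  8 → side 6 (new)  [load 8/16]
  12 → side 7 (new)  [load 12/16]
  3 → side 7  [load 15/16]
  4 → side 1  [load 15/16]
  6 → side 4  [load 16/16]
7 tape sides opened.

7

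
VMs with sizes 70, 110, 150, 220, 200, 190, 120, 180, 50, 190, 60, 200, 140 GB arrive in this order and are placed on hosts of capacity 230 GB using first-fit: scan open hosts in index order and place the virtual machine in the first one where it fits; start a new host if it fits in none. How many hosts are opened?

10

  70 → host 1 (new)  [load 70/230]
  110 → host 1  [load 180/230]
  150 → host 2 (new)  [load 150/230]
  220 → host 3 (new)  [load 220/230]
  200 → host 4 (new)  [load 200/230]
  190 → host 5 (new)  [load 190/230]
  120 → host 6 (new)  [load 120/230]
  180 → host 7 (new)  [load 180/230]
  50 → host 1  [load 230/230]
  190 → host 8 (new)  [load 190/230]
  60 → host 2  [load 210/230]
  200 → host 9 (new)  [load 200/230]
  140 → host 10 (new)  [load 140/230]
10 hosts opened.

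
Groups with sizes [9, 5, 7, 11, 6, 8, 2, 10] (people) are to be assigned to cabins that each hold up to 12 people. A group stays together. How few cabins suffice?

Total = 11 + 10 + 9 + 8 + 7 + 6 + 5 + 2 = 58 people.
Lower bound: ⌈58/12⌉ = 5 cabins.
A packing using 6 cabins:
  cabin 1: 11 = 11
  cabin 2: 10 + 2 = 12
  cabin 3: 9 = 9
  cabin 4: 8 = 8
  cabin 5: 7 + 5 = 12
  cabin 6: 6 = 6
No arrangement into 5 cabins stays within capacity, so 6 is optimal.

6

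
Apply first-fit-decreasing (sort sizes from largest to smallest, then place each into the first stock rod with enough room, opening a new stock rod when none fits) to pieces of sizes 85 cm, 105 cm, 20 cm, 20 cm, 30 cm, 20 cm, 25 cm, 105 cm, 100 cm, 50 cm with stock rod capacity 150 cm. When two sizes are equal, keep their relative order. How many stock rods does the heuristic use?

4

Sorted descending: 105, 105, 100, 85, 50, 30, 25, 20, 20, 20.
  105 → stock rod 1 (new)  [load 105/150]
  105 → stock rod 2 (new)  [load 105/150]
  100 → stock rod 3 (new)  [load 100/150]
  85 → stock rod 4 (new)  [load 85/150]
  50 → stock rod 3  [load 150/150]
  30 → stock rod 1  [load 135/150]
  25 → stock rod 2  [load 130/150]
  20 → stock rod 2  [load 150/150]
  20 → stock rod 4  [load 105/150]
  20 → stock rod 4  [load 125/150]
4 stock rods opened.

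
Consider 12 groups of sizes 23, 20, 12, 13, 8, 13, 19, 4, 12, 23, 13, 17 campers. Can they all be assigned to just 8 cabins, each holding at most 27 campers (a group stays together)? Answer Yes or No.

Yes

A valid assignment using 8 cabins:
  cabin 1: 23 + 4 = 27
  cabin 2: 23 = 23
  cabin 3: 20 = 20
  cabin 4: 19 + 8 = 27
  cabin 5: 17 = 17
  cabin 6: 13 + 13 = 26
  cabin 7: 13 + 12 = 25
  cabin 8: 12 = 12
Every load is within 27 campers, so 8 cabins suffice.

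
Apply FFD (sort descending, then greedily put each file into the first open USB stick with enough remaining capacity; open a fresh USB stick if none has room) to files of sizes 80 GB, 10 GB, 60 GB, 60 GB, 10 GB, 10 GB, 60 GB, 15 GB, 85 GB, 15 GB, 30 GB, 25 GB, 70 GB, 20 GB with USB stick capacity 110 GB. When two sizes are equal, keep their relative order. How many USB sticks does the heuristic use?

Sorted descending: 85, 80, 70, 60, 60, 60, 30, 25, 20, 15, 15, 10, 10, 10.
  85 → USB stick 1 (new)  [load 85/110]
  80 → USB stick 2 (new)  [load 80/110]
  70 → USB stick 3 (new)  [load 70/110]
  60 → USB stick 4 (new)  [load 60/110]
  60 → USB stick 5 (new)  [load 60/110]
  60 → USB stick 6 (new)  [load 60/110]
  30 → USB stick 2  [load 110/110]
  25 → USB stick 1  [load 110/110]
  20 → USB stick 3  [load 90/110]
  15 → USB stick 3  [load 105/110]
  15 → USB stick 4  [load 75/110]
  10 → USB stick 4  [load 85/110]
  10 → USB stick 4  [load 95/110]
  10 → USB stick 4  [load 105/110]
6 USB sticks opened.

6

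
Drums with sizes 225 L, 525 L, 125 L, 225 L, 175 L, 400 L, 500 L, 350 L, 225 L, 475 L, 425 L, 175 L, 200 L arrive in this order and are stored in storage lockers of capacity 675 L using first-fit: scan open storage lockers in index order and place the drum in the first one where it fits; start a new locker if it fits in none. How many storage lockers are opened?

  225 → locker 1 (new)  [load 225/675]
  525 → locker 2 (new)  [load 525/675]
  125 → locker 1  [load 350/675]
  225 → locker 1  [load 575/675]
  175 → locker 3 (new)  [load 175/675]
  400 → locker 3  [load 575/675]
  500 → locker 4 (new)  [load 500/675]
  350 → locker 5 (new)  [load 350/675]
  225 → locker 5  [load 575/675]
  475 → locker 6 (new)  [load 475/675]
  425 → locker 7 (new)  [load 425/675]
  175 → locker 4  [load 675/675]
  200 → locker 6  [load 675/675]
7 storage lockers opened.

7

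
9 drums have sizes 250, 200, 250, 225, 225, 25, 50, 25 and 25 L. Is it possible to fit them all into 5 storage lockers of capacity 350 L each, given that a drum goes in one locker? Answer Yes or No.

Yes

A valid assignment using 5 storage lockers:
  locker 1: 250 + 50 + 25 + 25 = 350
  locker 2: 250 + 25 = 275
  locker 3: 225 = 225
  locker 4: 225 = 225
  locker 5: 200 = 200
Every load is within 350 L, so 5 storage lockers suffice.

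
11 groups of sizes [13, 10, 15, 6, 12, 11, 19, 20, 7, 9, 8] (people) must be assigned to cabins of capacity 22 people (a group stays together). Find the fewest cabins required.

Total = 20 + 19 + 15 + 13 + 12 + 11 + 10 + 9 + 8 + 7 + 6 = 130 people.
Lower bound: ⌈130/22⌉ = 6 cabins.
A packing using 7 cabins:
  cabin 1: 20 = 20
  cabin 2: 19 = 19
  cabin 3: 15 + 7 = 22
  cabin 4: 13 + 9 = 22
  cabin 5: 12 + 10 = 22
  cabin 6: 11 + 8 = 19
  cabin 7: 6 = 6
No arrangement into 6 cabins stays within capacity, so 7 is optimal.

7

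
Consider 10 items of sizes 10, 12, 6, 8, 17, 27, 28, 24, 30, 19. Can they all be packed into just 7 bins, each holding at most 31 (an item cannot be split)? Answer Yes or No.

A valid assignment using 7 bins:
  bin 1: 30 = 30
  bin 2: 28 = 28
  bin 3: 27 = 27
  bin 4: 24 + 6 = 30
  bin 5: 19 + 12 = 31
  bin 6: 17 + 10 = 27
  bin 7: 8 = 8
Every load is within 31, so 7 bins suffice.

Yes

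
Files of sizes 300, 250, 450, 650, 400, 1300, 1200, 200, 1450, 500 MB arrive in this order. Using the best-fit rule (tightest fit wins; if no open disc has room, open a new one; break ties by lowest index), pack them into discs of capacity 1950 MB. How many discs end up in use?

4

  300 → disc 1 (new)  [load 300/1950]
  250 → disc 1  [load 550/1950]
  450 → disc 1  [load 1000/1950]
  650 → disc 1  [load 1650/1950]
  400 → disc 2 (new)  [load 400/1950]
  1300 → disc 2  [load 1700/1950]
  1200 → disc 3 (new)  [load 1200/1950]
  200 → disc 2  [load 1900/1950]
  1450 → disc 4 (new)  [load 1450/1950]
  500 → disc 4  [load 1950/1950]
4 discs opened.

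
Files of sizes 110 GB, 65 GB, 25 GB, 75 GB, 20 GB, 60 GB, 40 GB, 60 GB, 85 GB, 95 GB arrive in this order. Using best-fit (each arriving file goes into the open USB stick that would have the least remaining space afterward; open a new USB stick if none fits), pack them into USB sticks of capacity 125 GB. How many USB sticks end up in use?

6

  110 → USB stick 1 (new)  [load 110/125]
  65 → USB stick 2 (new)  [load 65/125]
  25 → USB stick 2  [load 90/125]
  75 → USB stick 3 (new)  [load 75/125]
  20 → USB stick 2  [load 110/125]
  60 → USB stick 4 (new)  [load 60/125]
  40 → USB stick 3  [load 115/125]
  60 → USB stick 4  [load 120/125]
  85 → USB stick 5 (new)  [load 85/125]
  95 → USB stick 6 (new)  [load 95/125]
6 USB sticks opened.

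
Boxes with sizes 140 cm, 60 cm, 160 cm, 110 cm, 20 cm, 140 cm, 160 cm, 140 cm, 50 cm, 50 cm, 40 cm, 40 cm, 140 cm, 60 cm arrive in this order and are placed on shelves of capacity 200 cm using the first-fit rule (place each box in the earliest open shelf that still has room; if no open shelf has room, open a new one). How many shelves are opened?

7

  140 → shelf 1 (new)  [load 140/200]
  60 → shelf 1  [load 200/200]
  160 → shelf 2 (new)  [load 160/200]
  110 → shelf 3 (new)  [load 110/200]
  20 → shelf 2  [load 180/200]
  140 → shelf 4 (new)  [load 140/200]
  160 → shelf 5 (new)  [load 160/200]
  140 → shelf 6 (new)  [load 140/200]
  50 → shelf 3  [load 160/200]
  50 → shelf 4  [load 190/200]
  40 → shelf 3  [load 200/200]
  40 → shelf 5  [load 200/200]
  140 → shelf 7 (new)  [load 140/200]
  60 → shelf 6  [load 200/200]
7 shelves opened.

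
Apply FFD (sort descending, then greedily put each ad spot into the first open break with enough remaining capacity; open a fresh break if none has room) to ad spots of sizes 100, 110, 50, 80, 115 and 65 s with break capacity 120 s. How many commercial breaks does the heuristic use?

5

Sorted descending: 115, 110, 100, 80, 65, 50.
  115 → break 1 (new)  [load 115/120]
  110 → break 2 (new)  [load 110/120]
  100 → break 3 (new)  [load 100/120]
  80 → break 4 (new)  [load 80/120]
  65 → break 5 (new)  [load 65/120]
  50 → break 5  [load 115/120]
5 commercial breaks opened.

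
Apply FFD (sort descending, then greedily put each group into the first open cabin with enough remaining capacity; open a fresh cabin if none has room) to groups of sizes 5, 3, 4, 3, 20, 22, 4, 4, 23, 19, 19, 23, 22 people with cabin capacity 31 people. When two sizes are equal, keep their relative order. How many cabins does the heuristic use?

Sorted descending: 23, 23, 22, 22, 20, 19, 19, 5, 4, 4, 4, 3, 3.
  23 → cabin 1 (new)  [load 23/31]
  23 → cabin 2 (new)  [load 23/31]
  22 → cabin 3 (new)  [load 22/31]
  22 → cabin 4 (new)  [load 22/31]
  20 → cabin 5 (new)  [load 20/31]
  19 → cabin 6 (new)  [load 19/31]
  19 → cabin 7 (new)  [load 19/31]
  5 → cabin 1  [load 28/31]
  4 → cabin 2  [load 27/31]
  4 → cabin 2  [load 31/31]
  4 → cabin 3  [load 26/31]
  3 → cabin 1  [load 31/31]
  3 → cabin 3  [load 29/31]
7 cabins opened.

7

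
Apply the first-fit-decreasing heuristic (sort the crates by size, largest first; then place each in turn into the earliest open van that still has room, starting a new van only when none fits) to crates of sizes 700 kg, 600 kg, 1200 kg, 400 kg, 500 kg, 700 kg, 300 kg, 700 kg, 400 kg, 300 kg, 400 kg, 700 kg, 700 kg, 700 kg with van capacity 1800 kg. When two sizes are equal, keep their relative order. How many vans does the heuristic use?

5

Sorted descending: 1200, 700, 700, 700, 700, 700, 700, 600, 500, 400, 400, 400, 300, 300.
  1200 → van 1 (new)  [load 1200/1800]
  700 → van 2 (new)  [load 700/1800]
  700 → van 2  [load 1400/1800]
  700 → van 3 (new)  [load 700/1800]
  700 → van 3  [load 1400/1800]
  700 → van 4 (new)  [load 700/1800]
  700 → van 4  [load 1400/1800]
  600 → van 1  [load 1800/1800]
  500 → van 5 (new)  [load 500/1800]
  400 → van 2  [load 1800/1800]
  400 → van 3  [load 1800/1800]
  400 → van 4  [load 1800/1800]
  300 → van 5  [load 800/1800]
  300 → van 5  [load 1100/1800]
5 vans opened.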